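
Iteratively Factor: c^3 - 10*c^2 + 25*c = (c - 5)*(c^2 - 5*c) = (c - 5)^2*(c)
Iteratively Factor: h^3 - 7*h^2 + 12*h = (h)*(h^2 - 7*h + 12) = h*(h - 4)*(h - 3)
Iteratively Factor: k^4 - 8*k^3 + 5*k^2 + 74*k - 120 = (k - 4)*(k^3 - 4*k^2 - 11*k + 30) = (k - 4)*(k + 3)*(k^2 - 7*k + 10) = (k - 5)*(k - 4)*(k + 3)*(k - 2)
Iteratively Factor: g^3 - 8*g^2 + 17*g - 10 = (g - 1)*(g^2 - 7*g + 10) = (g - 2)*(g - 1)*(g - 5)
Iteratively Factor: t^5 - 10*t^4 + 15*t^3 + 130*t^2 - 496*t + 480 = (t + 4)*(t^4 - 14*t^3 + 71*t^2 - 154*t + 120) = (t - 5)*(t + 4)*(t^3 - 9*t^2 + 26*t - 24) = (t - 5)*(t - 2)*(t + 4)*(t^2 - 7*t + 12) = (t - 5)*(t - 4)*(t - 2)*(t + 4)*(t - 3)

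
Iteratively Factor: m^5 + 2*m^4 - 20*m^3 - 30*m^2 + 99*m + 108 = (m - 3)*(m^4 + 5*m^3 - 5*m^2 - 45*m - 36) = (m - 3)*(m + 3)*(m^3 + 2*m^2 - 11*m - 12) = (m - 3)*(m + 1)*(m + 3)*(m^2 + m - 12) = (m - 3)*(m + 1)*(m + 3)*(m + 4)*(m - 3)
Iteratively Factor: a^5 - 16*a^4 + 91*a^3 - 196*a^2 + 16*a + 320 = (a - 4)*(a^4 - 12*a^3 + 43*a^2 - 24*a - 80) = (a - 5)*(a - 4)*(a^3 - 7*a^2 + 8*a + 16) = (a - 5)*(a - 4)^2*(a^2 - 3*a - 4) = (a - 5)*(a - 4)^3*(a + 1)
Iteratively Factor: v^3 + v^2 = (v)*(v^2 + v) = v^2*(v + 1)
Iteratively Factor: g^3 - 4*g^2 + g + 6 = (g - 3)*(g^2 - g - 2) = (g - 3)*(g - 2)*(g + 1)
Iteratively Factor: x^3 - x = (x - 1)*(x^2 + x) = x*(x - 1)*(x + 1)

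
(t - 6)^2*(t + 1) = t^3 - 11*t^2 + 24*t + 36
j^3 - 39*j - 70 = (j - 7)*(j + 2)*(j + 5)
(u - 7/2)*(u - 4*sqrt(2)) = u^2 - 4*sqrt(2)*u - 7*u/2 + 14*sqrt(2)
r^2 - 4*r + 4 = (r - 2)^2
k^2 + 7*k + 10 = (k + 2)*(k + 5)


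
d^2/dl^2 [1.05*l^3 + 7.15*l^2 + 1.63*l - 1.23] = 6.3*l + 14.3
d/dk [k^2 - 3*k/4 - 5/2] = 2*k - 3/4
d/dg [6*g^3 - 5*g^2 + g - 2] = 18*g^2 - 10*g + 1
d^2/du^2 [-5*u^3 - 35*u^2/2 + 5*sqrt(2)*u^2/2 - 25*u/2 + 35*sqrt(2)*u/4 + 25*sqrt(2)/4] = -30*u - 35 + 5*sqrt(2)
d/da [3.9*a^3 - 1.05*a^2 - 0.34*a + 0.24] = 11.7*a^2 - 2.1*a - 0.34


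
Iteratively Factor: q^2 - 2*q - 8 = (q + 2)*(q - 4)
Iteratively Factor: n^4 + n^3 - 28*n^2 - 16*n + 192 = (n + 4)*(n^3 - 3*n^2 - 16*n + 48) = (n + 4)^2*(n^2 - 7*n + 12) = (n - 4)*(n + 4)^2*(n - 3)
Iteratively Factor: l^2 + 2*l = (l)*(l + 2)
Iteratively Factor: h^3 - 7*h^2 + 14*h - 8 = (h - 1)*(h^2 - 6*h + 8) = (h - 4)*(h - 1)*(h - 2)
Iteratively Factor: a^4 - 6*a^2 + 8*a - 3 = (a + 3)*(a^3 - 3*a^2 + 3*a - 1) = (a - 1)*(a + 3)*(a^2 - 2*a + 1) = (a - 1)^2*(a + 3)*(a - 1)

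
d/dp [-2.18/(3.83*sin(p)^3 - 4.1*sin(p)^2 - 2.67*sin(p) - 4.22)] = (25.0482*sin(p)^2 - 17.876*sin(p) - 5.8206)*cos(p)/(-3.83*sin(p)^3 + 4.1*sin(p)^2 + 2.67*sin(p) + 4.22)^2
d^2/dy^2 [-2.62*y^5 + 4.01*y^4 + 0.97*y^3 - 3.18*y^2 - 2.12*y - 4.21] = -52.4*y^3 + 48.12*y^2 + 5.82*y - 6.36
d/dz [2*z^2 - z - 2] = 4*z - 1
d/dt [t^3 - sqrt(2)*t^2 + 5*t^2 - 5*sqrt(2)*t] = 3*t^2 - 2*sqrt(2)*t + 10*t - 5*sqrt(2)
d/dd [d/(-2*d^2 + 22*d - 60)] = (d^2 - 30)/(2*(d^4 - 22*d^3 + 181*d^2 - 660*d + 900))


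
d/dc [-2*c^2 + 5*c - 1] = 5 - 4*c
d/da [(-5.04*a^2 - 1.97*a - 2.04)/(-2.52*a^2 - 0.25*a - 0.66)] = (-3.7044*a^2 - 3.6288*a + 0.7902)/(6.3504*a^4 + 1.26*a^3 + 3.3889*a^2 + 0.33*a + 0.4356)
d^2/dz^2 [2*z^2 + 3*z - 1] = 4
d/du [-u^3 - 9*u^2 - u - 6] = -3*u^2 - 18*u - 1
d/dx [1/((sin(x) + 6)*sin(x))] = -2*(sin(x) + 3)*cos(x)/((sin(x) + 6)^2*sin(x)^2)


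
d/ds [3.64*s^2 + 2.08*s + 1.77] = 7.28*s + 2.08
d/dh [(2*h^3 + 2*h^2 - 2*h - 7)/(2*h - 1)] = 2*(4*h^3 - h^2 - 2*h + 8)/(4*h^2 - 4*h + 1)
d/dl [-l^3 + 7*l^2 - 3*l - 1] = -3*l^2 + 14*l - 3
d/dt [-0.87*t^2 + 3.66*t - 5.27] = 3.66 - 1.74*t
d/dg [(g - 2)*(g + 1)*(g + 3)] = 3*g^2 + 4*g - 5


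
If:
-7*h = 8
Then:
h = -8/7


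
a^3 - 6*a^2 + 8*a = a*(a - 4)*(a - 2)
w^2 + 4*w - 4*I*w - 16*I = (w + 4)*(w - 4*I)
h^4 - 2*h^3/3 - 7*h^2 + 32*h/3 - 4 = (h - 2)*(h - 1)*(h - 2/3)*(h + 3)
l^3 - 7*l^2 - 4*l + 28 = (l - 7)*(l - 2)*(l + 2)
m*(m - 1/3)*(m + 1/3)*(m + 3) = m^4 + 3*m^3 - m^2/9 - m/3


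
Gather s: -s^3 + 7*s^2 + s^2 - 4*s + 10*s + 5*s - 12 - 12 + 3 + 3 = -s^3 + 8*s^2 + 11*s - 18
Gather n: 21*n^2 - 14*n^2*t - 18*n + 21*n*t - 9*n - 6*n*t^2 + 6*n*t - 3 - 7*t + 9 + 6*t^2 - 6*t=n^2*(21 - 14*t) + n*(-6*t^2 + 27*t - 27) + 6*t^2 - 13*t + 6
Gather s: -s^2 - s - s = -s^2 - 2*s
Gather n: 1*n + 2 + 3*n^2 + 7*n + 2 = 3*n^2 + 8*n + 4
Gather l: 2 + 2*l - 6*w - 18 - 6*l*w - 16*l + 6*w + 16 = l*(-6*w - 14)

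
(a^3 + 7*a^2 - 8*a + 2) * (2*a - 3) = 2*a^4 + 11*a^3 - 37*a^2 + 28*a - 6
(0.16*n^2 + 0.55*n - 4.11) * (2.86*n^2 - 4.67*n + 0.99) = 0.4576*n^4 + 0.8258*n^3 - 14.1647*n^2 + 19.7382*n - 4.0689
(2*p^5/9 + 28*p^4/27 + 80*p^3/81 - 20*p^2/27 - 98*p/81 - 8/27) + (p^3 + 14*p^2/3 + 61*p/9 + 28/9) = 2*p^5/9 + 28*p^4/27 + 161*p^3/81 + 106*p^2/27 + 451*p/81 + 76/27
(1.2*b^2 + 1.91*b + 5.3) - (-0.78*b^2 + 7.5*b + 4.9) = 1.98*b^2 - 5.59*b + 0.399999999999999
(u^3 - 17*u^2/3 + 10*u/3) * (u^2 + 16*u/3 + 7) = u^5 - u^4/3 - 179*u^3/9 - 197*u^2/9 + 70*u/3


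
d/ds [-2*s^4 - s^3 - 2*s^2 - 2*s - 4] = -8*s^3 - 3*s^2 - 4*s - 2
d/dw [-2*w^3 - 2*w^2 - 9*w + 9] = -6*w^2 - 4*w - 9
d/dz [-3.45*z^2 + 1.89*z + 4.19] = 1.89 - 6.9*z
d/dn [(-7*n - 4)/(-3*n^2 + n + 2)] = (21*n^2 - 7*n - (6*n - 1)*(7*n + 4) - 14)/(-3*n^2 + n + 2)^2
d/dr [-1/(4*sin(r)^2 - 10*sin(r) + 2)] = (4*sin(r) - 5)*cos(r)/(2*(-5*sin(r) - cos(2*r) + 2)^2)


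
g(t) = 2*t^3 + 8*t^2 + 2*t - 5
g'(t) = 6*t^2 + 16*t + 2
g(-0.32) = -4.89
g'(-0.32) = -2.51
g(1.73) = 32.76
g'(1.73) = 47.64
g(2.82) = 109.11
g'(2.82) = 94.83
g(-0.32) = -4.89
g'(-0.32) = -2.51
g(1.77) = 34.69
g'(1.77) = 49.12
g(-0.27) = -5.00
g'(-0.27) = -1.88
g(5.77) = 657.08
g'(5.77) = 294.08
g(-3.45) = 1.19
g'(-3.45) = 18.22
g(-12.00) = -2333.00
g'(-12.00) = 674.00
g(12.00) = 4627.00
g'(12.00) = 1058.00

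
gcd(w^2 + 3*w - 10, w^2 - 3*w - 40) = w + 5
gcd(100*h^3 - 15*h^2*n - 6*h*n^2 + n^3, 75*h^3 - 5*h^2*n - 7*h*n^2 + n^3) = 25*h^2 - 10*h*n + n^2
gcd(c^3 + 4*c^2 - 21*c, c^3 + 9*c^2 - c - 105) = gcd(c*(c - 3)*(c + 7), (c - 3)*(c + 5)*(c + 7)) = c^2 + 4*c - 21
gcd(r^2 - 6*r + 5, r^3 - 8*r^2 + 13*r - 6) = r - 1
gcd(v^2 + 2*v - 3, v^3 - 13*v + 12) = v - 1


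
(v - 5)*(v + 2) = v^2 - 3*v - 10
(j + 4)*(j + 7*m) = j^2 + 7*j*m + 4*j + 28*m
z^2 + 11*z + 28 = (z + 4)*(z + 7)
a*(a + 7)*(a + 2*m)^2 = a^4 + 4*a^3*m + 7*a^3 + 4*a^2*m^2 + 28*a^2*m + 28*a*m^2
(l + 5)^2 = l^2 + 10*l + 25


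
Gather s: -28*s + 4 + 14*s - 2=2 - 14*s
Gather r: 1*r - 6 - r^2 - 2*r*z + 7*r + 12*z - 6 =-r^2 + r*(8 - 2*z) + 12*z - 12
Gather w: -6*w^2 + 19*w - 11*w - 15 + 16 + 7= -6*w^2 + 8*w + 8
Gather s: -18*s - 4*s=-22*s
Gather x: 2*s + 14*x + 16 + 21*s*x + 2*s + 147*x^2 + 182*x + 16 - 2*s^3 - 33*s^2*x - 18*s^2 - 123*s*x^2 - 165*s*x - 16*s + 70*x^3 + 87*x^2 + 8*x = -2*s^3 - 18*s^2 - 12*s + 70*x^3 + x^2*(234 - 123*s) + x*(-33*s^2 - 144*s + 204) + 32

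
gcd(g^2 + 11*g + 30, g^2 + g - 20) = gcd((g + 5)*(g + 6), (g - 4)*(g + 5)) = g + 5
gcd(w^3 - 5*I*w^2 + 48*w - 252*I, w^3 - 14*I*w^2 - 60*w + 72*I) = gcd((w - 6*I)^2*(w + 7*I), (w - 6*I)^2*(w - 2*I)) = w^2 - 12*I*w - 36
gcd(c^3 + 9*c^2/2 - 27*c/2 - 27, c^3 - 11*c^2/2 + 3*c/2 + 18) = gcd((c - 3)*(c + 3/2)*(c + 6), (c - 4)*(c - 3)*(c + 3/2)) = c^2 - 3*c/2 - 9/2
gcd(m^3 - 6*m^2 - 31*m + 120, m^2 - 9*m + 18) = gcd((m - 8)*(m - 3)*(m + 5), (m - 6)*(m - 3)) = m - 3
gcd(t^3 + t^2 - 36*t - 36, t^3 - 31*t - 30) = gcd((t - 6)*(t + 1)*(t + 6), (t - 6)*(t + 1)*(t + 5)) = t^2 - 5*t - 6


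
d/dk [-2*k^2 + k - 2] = 1 - 4*k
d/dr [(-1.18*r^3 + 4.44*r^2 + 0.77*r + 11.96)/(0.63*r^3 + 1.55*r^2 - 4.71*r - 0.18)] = (-4.6262*r^4 + 10.1454*r^3 - 44.0731*r^2 - 38.6744*r + 56.193)/(0.3969*r^6 + 1.953*r^5 - 3.5321*r^4 - 14.8278*r^3 + 21.6261*r^2 + 1.6956*r + 0.0324)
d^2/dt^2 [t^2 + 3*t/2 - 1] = 2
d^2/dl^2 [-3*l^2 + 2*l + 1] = -6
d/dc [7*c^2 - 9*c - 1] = 14*c - 9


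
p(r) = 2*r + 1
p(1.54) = 4.08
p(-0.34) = 0.32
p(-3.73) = -6.46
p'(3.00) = 2.00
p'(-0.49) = 2.00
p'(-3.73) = 2.00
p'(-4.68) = 2.00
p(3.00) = 7.00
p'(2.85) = 2.00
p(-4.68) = -8.36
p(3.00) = 7.00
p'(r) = 2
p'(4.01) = 2.00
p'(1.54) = 2.00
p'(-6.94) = 2.00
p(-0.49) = 0.02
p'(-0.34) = 2.00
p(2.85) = 6.70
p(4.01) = 9.02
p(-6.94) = -12.88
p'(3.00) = 2.00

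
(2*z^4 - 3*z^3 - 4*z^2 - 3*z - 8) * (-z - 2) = -2*z^5 - z^4 + 10*z^3 + 11*z^2 + 14*z + 16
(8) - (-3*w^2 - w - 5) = 3*w^2 + w + 13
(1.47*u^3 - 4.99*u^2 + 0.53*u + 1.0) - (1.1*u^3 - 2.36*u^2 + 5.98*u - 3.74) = 0.37*u^3 - 2.63*u^2 - 5.45*u + 4.74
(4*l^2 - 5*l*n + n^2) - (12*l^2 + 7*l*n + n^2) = -8*l^2 - 12*l*n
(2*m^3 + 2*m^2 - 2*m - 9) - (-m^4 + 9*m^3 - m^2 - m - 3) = m^4 - 7*m^3 + 3*m^2 - m - 6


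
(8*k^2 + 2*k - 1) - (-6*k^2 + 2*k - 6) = 14*k^2 + 5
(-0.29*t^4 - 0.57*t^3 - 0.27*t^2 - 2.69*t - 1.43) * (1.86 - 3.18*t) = 0.9222*t^5 + 1.2732*t^4 - 0.2016*t^3 + 8.052*t^2 - 0.456*t - 2.6598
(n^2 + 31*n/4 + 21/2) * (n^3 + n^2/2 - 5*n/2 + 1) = n^5 + 33*n^4/4 + 95*n^3/8 - 105*n^2/8 - 37*n/2 + 21/2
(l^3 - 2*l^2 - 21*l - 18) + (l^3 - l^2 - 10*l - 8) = 2*l^3 - 3*l^2 - 31*l - 26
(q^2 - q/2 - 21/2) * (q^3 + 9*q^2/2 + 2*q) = q^5 + 4*q^4 - 43*q^3/4 - 193*q^2/4 - 21*q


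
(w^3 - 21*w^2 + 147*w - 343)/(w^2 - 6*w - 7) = (w^2 - 14*w + 49)/(w + 1)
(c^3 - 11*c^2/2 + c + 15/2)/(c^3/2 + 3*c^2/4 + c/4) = 2*(2*c^2 - 13*c + 15)/(c*(2*c + 1))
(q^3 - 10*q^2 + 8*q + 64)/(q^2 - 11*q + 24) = (q^2 - 2*q - 8)/(q - 3)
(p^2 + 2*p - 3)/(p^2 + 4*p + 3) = (p - 1)/(p + 1)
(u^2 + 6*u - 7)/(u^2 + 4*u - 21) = (u - 1)/(u - 3)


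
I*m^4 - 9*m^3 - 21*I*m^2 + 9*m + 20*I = (m + 1)*(m + 4*I)*(m + 5*I)*(I*m - I)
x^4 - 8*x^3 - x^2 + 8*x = x*(x - 8)*(x - 1)*(x + 1)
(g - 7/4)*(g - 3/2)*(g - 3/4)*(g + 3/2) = g^4 - 5*g^3/2 - 15*g^2/16 + 45*g/8 - 189/64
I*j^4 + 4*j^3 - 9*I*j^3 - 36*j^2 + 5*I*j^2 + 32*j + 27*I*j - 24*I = (j - 8)*(j - 3*I)*(j - I)*(I*j - I)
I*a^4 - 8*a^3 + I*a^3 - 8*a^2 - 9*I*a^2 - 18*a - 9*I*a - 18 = (a + 1)*(a + 3*I)*(a + 6*I)*(I*a + 1)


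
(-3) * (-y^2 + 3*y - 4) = 3*y^2 - 9*y + 12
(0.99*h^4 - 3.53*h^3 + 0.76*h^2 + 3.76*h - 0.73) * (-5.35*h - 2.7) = -5.2965*h^5 + 16.2125*h^4 + 5.465*h^3 - 22.168*h^2 - 6.2465*h + 1.971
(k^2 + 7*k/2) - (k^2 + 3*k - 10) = k/2 + 10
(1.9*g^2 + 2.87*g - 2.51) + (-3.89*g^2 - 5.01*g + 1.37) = -1.99*g^2 - 2.14*g - 1.14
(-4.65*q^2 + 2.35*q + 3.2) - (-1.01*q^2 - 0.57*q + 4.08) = -3.64*q^2 + 2.92*q - 0.88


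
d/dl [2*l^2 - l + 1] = 4*l - 1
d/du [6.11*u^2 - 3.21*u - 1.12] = 12.22*u - 3.21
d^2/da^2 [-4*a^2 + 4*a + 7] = -8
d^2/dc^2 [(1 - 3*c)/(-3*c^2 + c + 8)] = 2*(3*(2 - 9*c)*(-3*c^2 + c + 8) - (3*c - 1)*(6*c - 1)^2)/(-3*c^2 + c + 8)^3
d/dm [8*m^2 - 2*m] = 16*m - 2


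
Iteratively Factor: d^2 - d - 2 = (d + 1)*(d - 2)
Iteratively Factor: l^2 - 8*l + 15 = (l - 3)*(l - 5)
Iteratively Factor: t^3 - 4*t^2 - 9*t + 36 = (t - 3)*(t^2 - t - 12) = (t - 3)*(t + 3)*(t - 4)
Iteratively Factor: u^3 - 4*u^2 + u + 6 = (u - 2)*(u^2 - 2*u - 3) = (u - 3)*(u - 2)*(u + 1)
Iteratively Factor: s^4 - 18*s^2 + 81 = (s - 3)*(s^3 + 3*s^2 - 9*s - 27) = (s - 3)*(s + 3)*(s^2 - 9) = (s - 3)*(s + 3)^2*(s - 3)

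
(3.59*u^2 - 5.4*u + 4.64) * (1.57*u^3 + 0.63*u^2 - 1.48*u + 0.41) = 5.6363*u^5 - 6.2163*u^4 - 1.4304*u^3 + 12.3871*u^2 - 9.0812*u + 1.9024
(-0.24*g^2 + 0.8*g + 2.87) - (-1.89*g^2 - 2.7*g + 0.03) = 1.65*g^2 + 3.5*g + 2.84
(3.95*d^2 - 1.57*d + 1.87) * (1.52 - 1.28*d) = -5.056*d^3 + 8.0136*d^2 - 4.78*d + 2.8424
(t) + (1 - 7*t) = 1 - 6*t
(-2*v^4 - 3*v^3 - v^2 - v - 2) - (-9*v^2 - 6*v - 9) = -2*v^4 - 3*v^3 + 8*v^2 + 5*v + 7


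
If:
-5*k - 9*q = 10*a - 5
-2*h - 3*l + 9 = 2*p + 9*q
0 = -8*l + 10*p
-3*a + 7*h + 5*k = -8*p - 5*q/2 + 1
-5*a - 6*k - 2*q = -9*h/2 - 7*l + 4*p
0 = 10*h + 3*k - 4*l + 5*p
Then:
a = -248443/530968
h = 18387/265484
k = -30645/132742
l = -113805/265484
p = -22761/66371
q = 319565/265484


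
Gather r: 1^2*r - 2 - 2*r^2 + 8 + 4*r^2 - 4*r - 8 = 2*r^2 - 3*r - 2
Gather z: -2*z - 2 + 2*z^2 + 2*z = 2*z^2 - 2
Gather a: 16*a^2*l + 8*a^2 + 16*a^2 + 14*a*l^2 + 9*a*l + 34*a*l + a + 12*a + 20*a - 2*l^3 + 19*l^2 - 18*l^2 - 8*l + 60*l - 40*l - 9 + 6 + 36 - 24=a^2*(16*l + 24) + a*(14*l^2 + 43*l + 33) - 2*l^3 + l^2 + 12*l + 9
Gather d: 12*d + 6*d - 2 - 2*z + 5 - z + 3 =18*d - 3*z + 6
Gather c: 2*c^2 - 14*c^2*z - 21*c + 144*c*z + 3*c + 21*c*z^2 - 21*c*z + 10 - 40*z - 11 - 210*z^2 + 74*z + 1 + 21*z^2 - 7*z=c^2*(2 - 14*z) + c*(21*z^2 + 123*z - 18) - 189*z^2 + 27*z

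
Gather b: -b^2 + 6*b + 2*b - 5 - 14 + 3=-b^2 + 8*b - 16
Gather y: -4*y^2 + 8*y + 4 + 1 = -4*y^2 + 8*y + 5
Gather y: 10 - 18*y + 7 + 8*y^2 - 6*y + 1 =8*y^2 - 24*y + 18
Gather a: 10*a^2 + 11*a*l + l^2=10*a^2 + 11*a*l + l^2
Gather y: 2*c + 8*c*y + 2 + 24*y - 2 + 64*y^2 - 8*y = 2*c + 64*y^2 + y*(8*c + 16)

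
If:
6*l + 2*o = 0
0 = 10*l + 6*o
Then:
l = 0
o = 0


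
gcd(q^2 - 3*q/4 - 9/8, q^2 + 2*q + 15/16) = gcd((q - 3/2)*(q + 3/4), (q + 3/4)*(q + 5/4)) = q + 3/4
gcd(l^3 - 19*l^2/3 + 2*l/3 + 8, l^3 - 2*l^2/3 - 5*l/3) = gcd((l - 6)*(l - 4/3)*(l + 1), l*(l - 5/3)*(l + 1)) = l + 1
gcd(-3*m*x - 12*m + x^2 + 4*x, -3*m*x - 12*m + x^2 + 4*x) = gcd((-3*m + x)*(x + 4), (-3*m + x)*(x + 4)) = -3*m*x - 12*m + x^2 + 4*x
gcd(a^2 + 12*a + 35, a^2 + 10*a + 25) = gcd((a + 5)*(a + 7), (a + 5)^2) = a + 5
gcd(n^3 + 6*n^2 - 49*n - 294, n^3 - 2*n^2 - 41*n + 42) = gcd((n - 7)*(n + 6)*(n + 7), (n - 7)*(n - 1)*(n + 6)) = n^2 - n - 42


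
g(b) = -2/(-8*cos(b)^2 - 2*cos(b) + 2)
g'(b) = -2*(-16*sin(b)*cos(b) - 2*sin(b))/(-8*cos(b)^2 - 2*cos(b) + 2)^2 = (8*cos(b) + 1)*sin(b)/(4*cos(b)^2 + cos(b) - 1)^2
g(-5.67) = 0.40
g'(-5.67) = 0.70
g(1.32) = -1.98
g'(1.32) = 11.32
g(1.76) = -0.96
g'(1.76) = -0.45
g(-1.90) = -1.10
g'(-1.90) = 1.83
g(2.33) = 4.83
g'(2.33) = -76.35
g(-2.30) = 9.14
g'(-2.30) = 269.71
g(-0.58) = 0.38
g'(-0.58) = -0.61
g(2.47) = 1.50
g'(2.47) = -7.33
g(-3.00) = 0.52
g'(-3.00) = 0.26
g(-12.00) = 0.37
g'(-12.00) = 0.57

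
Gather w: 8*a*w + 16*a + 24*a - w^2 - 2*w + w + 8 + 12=40*a - w^2 + w*(8*a - 1) + 20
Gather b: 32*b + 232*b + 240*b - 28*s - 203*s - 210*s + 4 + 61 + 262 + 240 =504*b - 441*s + 567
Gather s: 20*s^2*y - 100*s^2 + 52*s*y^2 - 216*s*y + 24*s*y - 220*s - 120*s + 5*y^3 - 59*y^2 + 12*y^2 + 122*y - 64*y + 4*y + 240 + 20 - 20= s^2*(20*y - 100) + s*(52*y^2 - 192*y - 340) + 5*y^3 - 47*y^2 + 62*y + 240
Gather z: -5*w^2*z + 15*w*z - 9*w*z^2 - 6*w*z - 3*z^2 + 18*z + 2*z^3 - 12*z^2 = 2*z^3 + z^2*(-9*w - 15) + z*(-5*w^2 + 9*w + 18)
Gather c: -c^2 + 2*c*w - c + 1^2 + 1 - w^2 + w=-c^2 + c*(2*w - 1) - w^2 + w + 2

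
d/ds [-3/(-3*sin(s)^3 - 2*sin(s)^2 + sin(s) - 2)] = 3*(-9*sin(s)^2 - 4*sin(s) + 1)*cos(s)/(3*sin(s)^3 + 2*sin(s)^2 - sin(s) + 2)^2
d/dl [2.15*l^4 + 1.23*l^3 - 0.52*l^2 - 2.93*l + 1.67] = 8.6*l^3 + 3.69*l^2 - 1.04*l - 2.93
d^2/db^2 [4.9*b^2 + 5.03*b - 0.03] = 9.80000000000000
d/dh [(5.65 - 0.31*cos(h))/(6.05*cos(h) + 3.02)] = 35.1187*sin(h)/(6.05*cos(h) + 3.02)^2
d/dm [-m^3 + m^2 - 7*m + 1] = -3*m^2 + 2*m - 7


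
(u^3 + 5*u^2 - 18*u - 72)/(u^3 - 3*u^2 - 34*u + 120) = (u + 3)/(u - 5)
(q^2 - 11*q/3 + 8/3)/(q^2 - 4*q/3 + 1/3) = (3*q - 8)/(3*q - 1)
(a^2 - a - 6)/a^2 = (a^2 - a - 6)/a^2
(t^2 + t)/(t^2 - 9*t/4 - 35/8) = 8*t*(t + 1)/(8*t^2 - 18*t - 35)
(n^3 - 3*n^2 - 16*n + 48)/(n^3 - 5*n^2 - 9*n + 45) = (n^2 - 16)/(n^2 - 2*n - 15)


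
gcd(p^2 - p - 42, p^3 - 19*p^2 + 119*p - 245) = p - 7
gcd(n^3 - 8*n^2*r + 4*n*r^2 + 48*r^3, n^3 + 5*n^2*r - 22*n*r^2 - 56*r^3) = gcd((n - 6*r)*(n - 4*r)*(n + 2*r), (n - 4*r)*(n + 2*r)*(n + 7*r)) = -n^2 + 2*n*r + 8*r^2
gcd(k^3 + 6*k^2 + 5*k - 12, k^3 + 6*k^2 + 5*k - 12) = k^3 + 6*k^2 + 5*k - 12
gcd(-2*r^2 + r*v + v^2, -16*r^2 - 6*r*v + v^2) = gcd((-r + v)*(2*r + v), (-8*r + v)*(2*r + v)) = 2*r + v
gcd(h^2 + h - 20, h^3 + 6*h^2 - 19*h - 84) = h - 4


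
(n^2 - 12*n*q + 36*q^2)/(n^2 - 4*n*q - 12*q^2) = (n - 6*q)/(n + 2*q)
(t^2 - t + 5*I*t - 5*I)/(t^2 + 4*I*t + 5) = (t - 1)/(t - I)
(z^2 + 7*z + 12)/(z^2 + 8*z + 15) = (z + 4)/(z + 5)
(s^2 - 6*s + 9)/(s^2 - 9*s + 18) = (s - 3)/(s - 6)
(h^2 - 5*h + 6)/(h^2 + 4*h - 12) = (h - 3)/(h + 6)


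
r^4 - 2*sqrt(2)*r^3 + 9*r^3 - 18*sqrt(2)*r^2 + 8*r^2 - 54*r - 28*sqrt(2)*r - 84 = (r + 2)*(r + 7)*(r - 3*sqrt(2))*(r + sqrt(2))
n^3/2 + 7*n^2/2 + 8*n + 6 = (n/2 + 1)*(n + 2)*(n + 3)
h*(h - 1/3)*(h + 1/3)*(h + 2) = h^4 + 2*h^3 - h^2/9 - 2*h/9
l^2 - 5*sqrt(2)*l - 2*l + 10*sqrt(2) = (l - 2)*(l - 5*sqrt(2))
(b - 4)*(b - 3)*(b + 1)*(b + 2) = b^4 - 4*b^3 - 7*b^2 + 22*b + 24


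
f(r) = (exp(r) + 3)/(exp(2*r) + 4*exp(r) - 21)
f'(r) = (exp(r) + 3)*(-2*exp(2*r) - 4*exp(r))/(exp(2*r) + 4*exp(r) - 21)^2 + exp(r)/(exp(2*r) + 4*exp(r) - 21)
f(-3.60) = -0.14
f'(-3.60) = -0.00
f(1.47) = 0.48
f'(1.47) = -1.45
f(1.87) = 0.20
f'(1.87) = -0.33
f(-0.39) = -0.21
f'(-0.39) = -0.08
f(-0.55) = -0.19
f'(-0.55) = -0.06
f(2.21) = 0.12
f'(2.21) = -0.16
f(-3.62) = -0.14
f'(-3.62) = -0.00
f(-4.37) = -0.14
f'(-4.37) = -0.00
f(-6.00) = -0.14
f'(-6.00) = 0.00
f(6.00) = 0.00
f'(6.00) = 0.00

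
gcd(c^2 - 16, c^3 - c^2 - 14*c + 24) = c + 4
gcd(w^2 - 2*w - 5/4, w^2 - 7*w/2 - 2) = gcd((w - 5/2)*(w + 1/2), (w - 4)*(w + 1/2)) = w + 1/2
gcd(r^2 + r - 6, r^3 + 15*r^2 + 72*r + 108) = r + 3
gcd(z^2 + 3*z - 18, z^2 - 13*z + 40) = 1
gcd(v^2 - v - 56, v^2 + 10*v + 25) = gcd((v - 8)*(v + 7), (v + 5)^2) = 1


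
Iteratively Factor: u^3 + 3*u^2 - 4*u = (u - 1)*(u^2 + 4*u) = (u - 1)*(u + 4)*(u)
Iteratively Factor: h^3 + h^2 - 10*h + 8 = (h - 1)*(h^2 + 2*h - 8) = (h - 1)*(h + 4)*(h - 2)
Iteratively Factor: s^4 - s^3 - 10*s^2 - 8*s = (s)*(s^3 - s^2 - 10*s - 8) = s*(s - 4)*(s^2 + 3*s + 2) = s*(s - 4)*(s + 2)*(s + 1)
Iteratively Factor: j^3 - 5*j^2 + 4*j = (j - 1)*(j^2 - 4*j) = j*(j - 1)*(j - 4)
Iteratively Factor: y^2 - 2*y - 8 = (y + 2)*(y - 4)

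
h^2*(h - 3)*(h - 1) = h^4 - 4*h^3 + 3*h^2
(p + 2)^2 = p^2 + 4*p + 4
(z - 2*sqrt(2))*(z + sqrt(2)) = z^2 - sqrt(2)*z - 4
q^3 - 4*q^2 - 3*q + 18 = (q - 3)^2*(q + 2)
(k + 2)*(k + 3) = k^2 + 5*k + 6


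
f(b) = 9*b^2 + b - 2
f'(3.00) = 55.00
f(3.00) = 82.00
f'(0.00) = 1.00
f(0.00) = -2.00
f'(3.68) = 67.24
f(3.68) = 123.56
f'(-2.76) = -48.68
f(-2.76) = 63.80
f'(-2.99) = -52.82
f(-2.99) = 75.47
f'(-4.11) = -72.98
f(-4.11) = 145.92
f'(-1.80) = -31.40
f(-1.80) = 25.36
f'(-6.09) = -108.62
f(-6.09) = 325.70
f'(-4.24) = -75.32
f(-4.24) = 155.56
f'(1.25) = 23.50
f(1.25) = 13.31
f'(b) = 18*b + 1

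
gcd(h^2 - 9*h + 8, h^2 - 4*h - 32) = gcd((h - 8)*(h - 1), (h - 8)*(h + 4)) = h - 8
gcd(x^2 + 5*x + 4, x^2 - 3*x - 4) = x + 1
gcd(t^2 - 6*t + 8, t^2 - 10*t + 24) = t - 4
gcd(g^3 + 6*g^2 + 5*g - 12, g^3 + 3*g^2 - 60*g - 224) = g + 4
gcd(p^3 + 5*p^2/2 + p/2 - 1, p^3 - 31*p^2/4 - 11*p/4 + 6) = p + 1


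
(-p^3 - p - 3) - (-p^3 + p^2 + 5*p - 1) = -p^2 - 6*p - 2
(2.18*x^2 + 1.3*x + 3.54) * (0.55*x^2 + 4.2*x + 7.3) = 1.199*x^4 + 9.871*x^3 + 23.321*x^2 + 24.358*x + 25.842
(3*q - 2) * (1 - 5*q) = -15*q^2 + 13*q - 2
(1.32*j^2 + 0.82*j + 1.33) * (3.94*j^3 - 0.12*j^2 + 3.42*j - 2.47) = 5.2008*j^5 + 3.0724*j^4 + 9.6562*j^3 - 0.615600000000001*j^2 + 2.5232*j - 3.2851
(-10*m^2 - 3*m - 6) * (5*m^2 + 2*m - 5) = -50*m^4 - 35*m^3 + 14*m^2 + 3*m + 30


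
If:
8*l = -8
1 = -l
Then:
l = -1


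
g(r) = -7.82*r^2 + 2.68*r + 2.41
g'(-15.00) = 237.28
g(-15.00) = -1797.29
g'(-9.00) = 143.44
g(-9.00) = -655.13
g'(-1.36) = 23.95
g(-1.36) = -15.70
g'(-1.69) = 29.11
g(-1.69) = -24.45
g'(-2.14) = 36.15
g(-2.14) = -39.14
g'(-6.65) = 106.69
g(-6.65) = -361.23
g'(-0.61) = 12.22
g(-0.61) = -2.13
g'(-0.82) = 15.50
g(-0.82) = -5.05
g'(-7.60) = 121.54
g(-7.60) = -469.64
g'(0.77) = -9.36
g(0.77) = -0.16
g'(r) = 2.68 - 15.64*r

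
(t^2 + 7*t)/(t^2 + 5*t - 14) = t/(t - 2)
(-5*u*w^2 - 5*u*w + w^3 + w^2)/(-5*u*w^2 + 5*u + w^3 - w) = w/(w - 1)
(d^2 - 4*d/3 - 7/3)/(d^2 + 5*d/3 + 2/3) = (3*d - 7)/(3*d + 2)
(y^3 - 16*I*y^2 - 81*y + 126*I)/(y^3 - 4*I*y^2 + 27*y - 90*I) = (y - 7*I)/(y + 5*I)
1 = 1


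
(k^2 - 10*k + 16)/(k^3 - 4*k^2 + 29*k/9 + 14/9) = 9*(k - 8)/(9*k^2 - 18*k - 7)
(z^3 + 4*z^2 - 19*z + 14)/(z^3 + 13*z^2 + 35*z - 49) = (z - 2)/(z + 7)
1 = 1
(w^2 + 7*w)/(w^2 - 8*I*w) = (w + 7)/(w - 8*I)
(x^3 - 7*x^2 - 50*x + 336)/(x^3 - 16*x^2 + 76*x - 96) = (x + 7)/(x - 2)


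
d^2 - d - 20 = (d - 5)*(d + 4)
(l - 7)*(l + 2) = l^2 - 5*l - 14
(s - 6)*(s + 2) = s^2 - 4*s - 12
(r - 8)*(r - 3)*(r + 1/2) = r^3 - 21*r^2/2 + 37*r/2 + 12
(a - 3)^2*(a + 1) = a^3 - 5*a^2 + 3*a + 9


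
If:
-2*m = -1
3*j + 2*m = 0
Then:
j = -1/3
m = 1/2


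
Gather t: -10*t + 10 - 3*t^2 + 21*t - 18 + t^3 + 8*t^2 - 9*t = t^3 + 5*t^2 + 2*t - 8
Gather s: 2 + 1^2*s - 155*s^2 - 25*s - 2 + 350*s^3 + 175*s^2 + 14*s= 350*s^3 + 20*s^2 - 10*s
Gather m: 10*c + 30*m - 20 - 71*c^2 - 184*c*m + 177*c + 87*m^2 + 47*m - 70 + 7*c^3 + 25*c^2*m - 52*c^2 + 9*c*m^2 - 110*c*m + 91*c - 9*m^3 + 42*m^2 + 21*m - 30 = 7*c^3 - 123*c^2 + 278*c - 9*m^3 + m^2*(9*c + 129) + m*(25*c^2 - 294*c + 98) - 120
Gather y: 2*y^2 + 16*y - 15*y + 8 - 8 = 2*y^2 + y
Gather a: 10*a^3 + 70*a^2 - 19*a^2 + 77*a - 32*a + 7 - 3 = 10*a^3 + 51*a^2 + 45*a + 4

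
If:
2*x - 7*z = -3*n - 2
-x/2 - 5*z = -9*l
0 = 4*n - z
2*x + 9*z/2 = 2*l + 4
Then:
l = 272/669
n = 106/669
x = 656/669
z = 424/669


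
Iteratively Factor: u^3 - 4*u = (u)*(u^2 - 4) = u*(u + 2)*(u - 2)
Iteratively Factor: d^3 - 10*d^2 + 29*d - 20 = (d - 4)*(d^2 - 6*d + 5) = (d - 4)*(d - 1)*(d - 5)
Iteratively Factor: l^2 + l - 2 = (l - 1)*(l + 2)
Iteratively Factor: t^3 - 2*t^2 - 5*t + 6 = (t - 3)*(t^2 + t - 2) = (t - 3)*(t + 2)*(t - 1)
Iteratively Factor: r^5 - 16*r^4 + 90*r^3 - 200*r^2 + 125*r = (r - 1)*(r^4 - 15*r^3 + 75*r^2 - 125*r) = r*(r - 1)*(r^3 - 15*r^2 + 75*r - 125) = r*(r - 5)*(r - 1)*(r^2 - 10*r + 25) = r*(r - 5)^2*(r - 1)*(r - 5)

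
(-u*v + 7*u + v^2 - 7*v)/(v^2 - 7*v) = (-u + v)/v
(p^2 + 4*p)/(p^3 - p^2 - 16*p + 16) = p/(p^2 - 5*p + 4)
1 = 1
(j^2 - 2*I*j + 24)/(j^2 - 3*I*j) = (j^2 - 2*I*j + 24)/(j*(j - 3*I))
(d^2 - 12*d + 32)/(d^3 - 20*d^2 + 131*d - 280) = (d - 4)/(d^2 - 12*d + 35)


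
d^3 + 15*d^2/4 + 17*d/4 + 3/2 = (d + 3/4)*(d + 1)*(d + 2)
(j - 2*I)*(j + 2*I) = j^2 + 4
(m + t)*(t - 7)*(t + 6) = m*t^2 - m*t - 42*m + t^3 - t^2 - 42*t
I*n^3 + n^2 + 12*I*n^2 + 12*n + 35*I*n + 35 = (n + 5)*(n + 7)*(I*n + 1)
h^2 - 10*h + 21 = (h - 7)*(h - 3)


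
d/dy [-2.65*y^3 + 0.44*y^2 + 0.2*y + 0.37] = -7.95*y^2 + 0.88*y + 0.2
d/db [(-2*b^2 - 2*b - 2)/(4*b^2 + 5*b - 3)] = 2*(-b^2 + 14*b + 8)/(16*b^4 + 40*b^3 + b^2 - 30*b + 9)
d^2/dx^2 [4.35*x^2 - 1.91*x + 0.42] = 8.70000000000000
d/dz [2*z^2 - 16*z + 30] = 4*z - 16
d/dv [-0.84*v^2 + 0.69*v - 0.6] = 0.69 - 1.68*v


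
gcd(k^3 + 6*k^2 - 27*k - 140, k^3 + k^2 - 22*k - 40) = k^2 - k - 20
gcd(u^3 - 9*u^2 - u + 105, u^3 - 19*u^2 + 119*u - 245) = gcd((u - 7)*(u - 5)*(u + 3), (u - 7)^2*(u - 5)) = u^2 - 12*u + 35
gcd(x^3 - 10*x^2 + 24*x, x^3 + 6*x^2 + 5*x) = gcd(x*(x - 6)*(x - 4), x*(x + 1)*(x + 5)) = x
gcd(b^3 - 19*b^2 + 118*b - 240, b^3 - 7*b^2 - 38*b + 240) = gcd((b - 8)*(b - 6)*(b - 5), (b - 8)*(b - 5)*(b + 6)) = b^2 - 13*b + 40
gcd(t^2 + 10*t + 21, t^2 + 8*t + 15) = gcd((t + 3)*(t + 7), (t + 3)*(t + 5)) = t + 3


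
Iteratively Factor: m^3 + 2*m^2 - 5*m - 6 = (m + 1)*(m^2 + m - 6) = (m + 1)*(m + 3)*(m - 2)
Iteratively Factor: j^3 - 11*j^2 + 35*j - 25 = (j - 5)*(j^2 - 6*j + 5) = (j - 5)*(j - 1)*(j - 5)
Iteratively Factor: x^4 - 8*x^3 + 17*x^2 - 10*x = (x - 2)*(x^3 - 6*x^2 + 5*x) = x*(x - 2)*(x^2 - 6*x + 5) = x*(x - 2)*(x - 1)*(x - 5)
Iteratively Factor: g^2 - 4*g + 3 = (g - 1)*(g - 3)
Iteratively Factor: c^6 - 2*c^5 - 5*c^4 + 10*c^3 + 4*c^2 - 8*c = (c)*(c^5 - 2*c^4 - 5*c^3 + 10*c^2 + 4*c - 8) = c*(c + 2)*(c^4 - 4*c^3 + 3*c^2 + 4*c - 4) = c*(c - 2)*(c + 2)*(c^3 - 2*c^2 - c + 2) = c*(c - 2)^2*(c + 2)*(c^2 - 1) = c*(c - 2)^2*(c + 1)*(c + 2)*(c - 1)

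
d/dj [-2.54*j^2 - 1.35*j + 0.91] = -5.08*j - 1.35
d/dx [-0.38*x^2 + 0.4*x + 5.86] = 0.4 - 0.76*x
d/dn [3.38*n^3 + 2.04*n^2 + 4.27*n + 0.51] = 10.14*n^2 + 4.08*n + 4.27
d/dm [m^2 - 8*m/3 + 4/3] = 2*m - 8/3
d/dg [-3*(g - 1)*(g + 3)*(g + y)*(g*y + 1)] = -3*y*(g - 1)*(g + 3)*(g + y) - 3*(g - 1)*(g + 3)*(g*y + 1) - 3*(g - 1)*(g + y)*(g*y + 1) - 3*(g + 3)*(g + y)*(g*y + 1)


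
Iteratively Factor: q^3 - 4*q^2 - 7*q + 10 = (q - 1)*(q^2 - 3*q - 10) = (q - 1)*(q + 2)*(q - 5)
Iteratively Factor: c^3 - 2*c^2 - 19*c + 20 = (c - 5)*(c^2 + 3*c - 4) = (c - 5)*(c + 4)*(c - 1)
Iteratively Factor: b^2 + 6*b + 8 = (b + 4)*(b + 2)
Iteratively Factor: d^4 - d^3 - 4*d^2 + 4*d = (d)*(d^3 - d^2 - 4*d + 4) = d*(d + 2)*(d^2 - 3*d + 2) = d*(d - 1)*(d + 2)*(d - 2)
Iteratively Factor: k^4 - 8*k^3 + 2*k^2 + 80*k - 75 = (k - 1)*(k^3 - 7*k^2 - 5*k + 75) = (k - 5)*(k - 1)*(k^2 - 2*k - 15) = (k - 5)^2*(k - 1)*(k + 3)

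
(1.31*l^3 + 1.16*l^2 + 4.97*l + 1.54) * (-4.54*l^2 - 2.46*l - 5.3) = -5.9474*l^5 - 8.489*l^4 - 32.3604*l^3 - 25.3658*l^2 - 30.1294*l - 8.162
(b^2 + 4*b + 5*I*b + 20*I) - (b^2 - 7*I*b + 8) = 4*b + 12*I*b - 8 + 20*I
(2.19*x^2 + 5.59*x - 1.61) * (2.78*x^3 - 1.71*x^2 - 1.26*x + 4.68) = 6.0882*x^5 + 11.7953*x^4 - 16.7941*x^3 + 5.9589*x^2 + 28.1898*x - 7.5348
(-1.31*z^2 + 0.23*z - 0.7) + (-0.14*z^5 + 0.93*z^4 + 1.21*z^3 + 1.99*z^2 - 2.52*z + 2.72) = -0.14*z^5 + 0.93*z^4 + 1.21*z^3 + 0.68*z^2 - 2.29*z + 2.02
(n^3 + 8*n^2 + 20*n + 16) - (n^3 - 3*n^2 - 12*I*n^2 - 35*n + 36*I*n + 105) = 11*n^2 + 12*I*n^2 + 55*n - 36*I*n - 89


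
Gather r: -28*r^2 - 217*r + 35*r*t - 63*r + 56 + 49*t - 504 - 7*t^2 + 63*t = -28*r^2 + r*(35*t - 280) - 7*t^2 + 112*t - 448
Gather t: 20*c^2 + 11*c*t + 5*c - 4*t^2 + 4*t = 20*c^2 + 5*c - 4*t^2 + t*(11*c + 4)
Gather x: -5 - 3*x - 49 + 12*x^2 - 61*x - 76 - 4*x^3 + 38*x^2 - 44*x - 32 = -4*x^3 + 50*x^2 - 108*x - 162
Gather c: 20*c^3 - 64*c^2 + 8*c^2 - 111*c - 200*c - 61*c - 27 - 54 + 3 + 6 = 20*c^3 - 56*c^2 - 372*c - 72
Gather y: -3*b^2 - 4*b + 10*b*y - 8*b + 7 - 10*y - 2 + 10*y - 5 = -3*b^2 + 10*b*y - 12*b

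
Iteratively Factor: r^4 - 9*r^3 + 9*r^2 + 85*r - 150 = (r - 5)*(r^3 - 4*r^2 - 11*r + 30) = (r - 5)*(r - 2)*(r^2 - 2*r - 15) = (r - 5)*(r - 2)*(r + 3)*(r - 5)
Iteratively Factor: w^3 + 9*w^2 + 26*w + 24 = (w + 3)*(w^2 + 6*w + 8) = (w + 2)*(w + 3)*(w + 4)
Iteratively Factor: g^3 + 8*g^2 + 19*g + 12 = (g + 1)*(g^2 + 7*g + 12) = (g + 1)*(g + 4)*(g + 3)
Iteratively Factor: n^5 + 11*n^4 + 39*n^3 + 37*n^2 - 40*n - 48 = (n + 3)*(n^4 + 8*n^3 + 15*n^2 - 8*n - 16) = (n + 3)*(n + 4)*(n^3 + 4*n^2 - n - 4) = (n + 3)*(n + 4)^2*(n^2 - 1) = (n + 1)*(n + 3)*(n + 4)^2*(n - 1)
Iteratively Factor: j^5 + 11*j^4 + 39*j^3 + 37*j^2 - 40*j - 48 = (j + 3)*(j^4 + 8*j^3 + 15*j^2 - 8*j - 16) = (j - 1)*(j + 3)*(j^3 + 9*j^2 + 24*j + 16) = (j - 1)*(j + 3)*(j + 4)*(j^2 + 5*j + 4) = (j - 1)*(j + 1)*(j + 3)*(j + 4)*(j + 4)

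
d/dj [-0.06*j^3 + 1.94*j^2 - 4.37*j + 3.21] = -0.18*j^2 + 3.88*j - 4.37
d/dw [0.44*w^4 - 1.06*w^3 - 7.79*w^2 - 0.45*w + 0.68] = 1.76*w^3 - 3.18*w^2 - 15.58*w - 0.45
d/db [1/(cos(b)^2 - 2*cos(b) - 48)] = 2*(cos(b) - 1)*sin(b)/(sin(b)^2 + 2*cos(b) + 47)^2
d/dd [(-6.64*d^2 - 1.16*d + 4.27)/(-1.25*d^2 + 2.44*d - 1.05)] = (-17.6516*d^2 + 24.619*d - 9.2008)/(1.5625*d^4 - 6.1*d^3 + 8.5786*d^2 - 5.124*d + 1.1025)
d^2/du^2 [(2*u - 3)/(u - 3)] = 6/(u - 3)^3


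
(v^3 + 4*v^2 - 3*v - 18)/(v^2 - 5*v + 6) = (v^2 + 6*v + 9)/(v - 3)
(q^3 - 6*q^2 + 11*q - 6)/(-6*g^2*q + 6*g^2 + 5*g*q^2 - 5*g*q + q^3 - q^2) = (q^2 - 5*q + 6)/(-6*g^2 + 5*g*q + q^2)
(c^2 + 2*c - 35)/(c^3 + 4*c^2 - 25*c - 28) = (c - 5)/(c^2 - 3*c - 4)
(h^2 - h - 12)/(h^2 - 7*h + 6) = (h^2 - h - 12)/(h^2 - 7*h + 6)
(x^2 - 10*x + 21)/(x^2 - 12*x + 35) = (x - 3)/(x - 5)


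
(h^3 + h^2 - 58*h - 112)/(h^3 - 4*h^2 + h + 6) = (h^3 + h^2 - 58*h - 112)/(h^3 - 4*h^2 + h + 6)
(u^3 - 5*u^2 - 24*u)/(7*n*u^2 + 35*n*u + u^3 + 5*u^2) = (u^2 - 5*u - 24)/(7*n*u + 35*n + u^2 + 5*u)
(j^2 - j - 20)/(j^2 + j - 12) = (j - 5)/(j - 3)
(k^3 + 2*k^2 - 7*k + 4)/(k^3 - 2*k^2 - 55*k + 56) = (k^2 + 3*k - 4)/(k^2 - k - 56)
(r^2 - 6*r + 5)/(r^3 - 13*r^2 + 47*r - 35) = 1/(r - 7)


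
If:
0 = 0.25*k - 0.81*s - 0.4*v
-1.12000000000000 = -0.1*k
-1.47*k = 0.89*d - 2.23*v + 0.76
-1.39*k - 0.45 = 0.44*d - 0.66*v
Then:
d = -61.84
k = 11.20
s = 11.83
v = -16.96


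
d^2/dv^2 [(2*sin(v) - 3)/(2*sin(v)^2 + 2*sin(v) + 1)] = 2*(-4*sin(v)^5 + 28*sin(v)^4 + 38*sin(v)^3 - 40*sin(v)^2 - 52*sin(v) - 10)/(2*sin(v) - cos(2*v) + 2)^3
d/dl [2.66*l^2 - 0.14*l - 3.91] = 5.32*l - 0.14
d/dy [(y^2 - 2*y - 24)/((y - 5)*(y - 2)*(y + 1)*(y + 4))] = 2*(-y^3 + 12*y^2 - 36*y + 14)/(y^6 - 12*y^5 + 42*y^4 - 16*y^3 - 111*y^2 + 60*y + 100)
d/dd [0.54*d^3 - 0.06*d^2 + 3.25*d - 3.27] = 1.62*d^2 - 0.12*d + 3.25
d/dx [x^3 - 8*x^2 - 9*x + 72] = 3*x^2 - 16*x - 9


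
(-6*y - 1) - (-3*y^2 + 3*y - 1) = 3*y^2 - 9*y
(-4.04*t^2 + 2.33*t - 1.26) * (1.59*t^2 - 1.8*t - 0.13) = -6.4236*t^4 + 10.9767*t^3 - 5.6722*t^2 + 1.9651*t + 0.1638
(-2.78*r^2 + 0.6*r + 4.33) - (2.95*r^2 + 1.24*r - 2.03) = -5.73*r^2 - 0.64*r + 6.36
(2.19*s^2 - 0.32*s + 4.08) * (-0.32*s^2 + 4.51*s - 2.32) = -0.7008*s^4 + 9.9793*s^3 - 7.8296*s^2 + 19.1432*s - 9.4656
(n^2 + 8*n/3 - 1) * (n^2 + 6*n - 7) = n^4 + 26*n^3/3 + 8*n^2 - 74*n/3 + 7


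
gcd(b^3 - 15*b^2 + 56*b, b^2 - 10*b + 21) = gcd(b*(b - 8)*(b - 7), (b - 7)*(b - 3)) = b - 7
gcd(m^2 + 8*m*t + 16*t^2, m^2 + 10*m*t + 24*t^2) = m + 4*t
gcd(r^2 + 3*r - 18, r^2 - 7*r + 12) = r - 3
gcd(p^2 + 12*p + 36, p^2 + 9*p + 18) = p + 6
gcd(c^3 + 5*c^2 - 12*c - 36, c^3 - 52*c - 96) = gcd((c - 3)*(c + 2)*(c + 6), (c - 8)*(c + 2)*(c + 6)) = c^2 + 8*c + 12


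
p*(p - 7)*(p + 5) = p^3 - 2*p^2 - 35*p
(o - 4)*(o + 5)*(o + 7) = o^3 + 8*o^2 - 13*o - 140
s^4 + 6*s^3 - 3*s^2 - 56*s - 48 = (s - 3)*(s + 1)*(s + 4)^2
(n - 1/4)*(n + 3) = n^2 + 11*n/4 - 3/4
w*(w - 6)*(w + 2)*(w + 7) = w^4 + 3*w^3 - 40*w^2 - 84*w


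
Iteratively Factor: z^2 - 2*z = (z - 2)*(z)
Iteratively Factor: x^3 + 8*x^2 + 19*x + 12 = (x + 1)*(x^2 + 7*x + 12) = (x + 1)*(x + 3)*(x + 4)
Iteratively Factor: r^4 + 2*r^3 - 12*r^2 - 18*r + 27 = (r - 1)*(r^3 + 3*r^2 - 9*r - 27) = (r - 3)*(r - 1)*(r^2 + 6*r + 9) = (r - 3)*(r - 1)*(r + 3)*(r + 3)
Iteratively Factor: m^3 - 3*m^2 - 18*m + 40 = (m - 2)*(m^2 - m - 20) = (m - 2)*(m + 4)*(m - 5)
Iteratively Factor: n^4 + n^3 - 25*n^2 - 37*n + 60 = (n - 5)*(n^3 + 6*n^2 + 5*n - 12) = (n - 5)*(n + 3)*(n^2 + 3*n - 4) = (n - 5)*(n - 1)*(n + 3)*(n + 4)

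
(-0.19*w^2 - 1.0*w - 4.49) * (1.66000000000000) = -0.3154*w^2 - 1.66*w - 7.4534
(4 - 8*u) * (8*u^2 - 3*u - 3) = -64*u^3 + 56*u^2 + 12*u - 12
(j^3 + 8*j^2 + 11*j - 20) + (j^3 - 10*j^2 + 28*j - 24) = 2*j^3 - 2*j^2 + 39*j - 44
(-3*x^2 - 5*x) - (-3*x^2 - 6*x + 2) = x - 2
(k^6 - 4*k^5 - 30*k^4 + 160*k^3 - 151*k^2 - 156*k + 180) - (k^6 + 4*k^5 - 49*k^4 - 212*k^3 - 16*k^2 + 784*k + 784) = -8*k^5 + 19*k^4 + 372*k^3 - 135*k^2 - 940*k - 604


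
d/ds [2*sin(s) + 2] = 2*cos(s)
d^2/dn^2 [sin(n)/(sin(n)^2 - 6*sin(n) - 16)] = (-sin(n)^5 - 6*sin(n)^4 - 94*sin(n)^3 + 96*sin(n)^2 - 160*sin(n) - 192)/((sin(n) - 8)^3*(sin(n) + 2)^3)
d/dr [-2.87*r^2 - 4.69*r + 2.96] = -5.74*r - 4.69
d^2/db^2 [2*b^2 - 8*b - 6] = 4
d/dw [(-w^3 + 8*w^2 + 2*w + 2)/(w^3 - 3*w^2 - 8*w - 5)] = (-5*w^4 + 12*w^3 - 49*w^2 - 68*w + 6)/(w^6 - 6*w^5 - 7*w^4 + 38*w^3 + 94*w^2 + 80*w + 25)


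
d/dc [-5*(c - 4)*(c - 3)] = 35 - 10*c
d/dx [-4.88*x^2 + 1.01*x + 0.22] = 1.01 - 9.76*x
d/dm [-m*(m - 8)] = 8 - 2*m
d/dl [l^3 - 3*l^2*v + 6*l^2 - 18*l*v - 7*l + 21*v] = 3*l^2 - 6*l*v + 12*l - 18*v - 7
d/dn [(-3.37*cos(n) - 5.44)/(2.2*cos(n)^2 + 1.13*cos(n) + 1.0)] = (7.414*sin(n)^2 - 23.936*cos(n) - 10.1912)*sin(n)/(2.2*cos(n)^2 + 1.13*cos(n) + 1.0)^2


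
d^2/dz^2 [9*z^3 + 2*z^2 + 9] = 54*z + 4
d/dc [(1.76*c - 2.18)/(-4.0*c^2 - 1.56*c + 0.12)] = (7.04*c^2 - 17.44*c - 3.1896)/(16.0*c^4 + 12.48*c^3 + 1.4736*c^2 - 0.3744*c + 0.0144)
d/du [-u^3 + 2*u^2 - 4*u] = -3*u^2 + 4*u - 4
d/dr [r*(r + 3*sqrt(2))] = 2*r + 3*sqrt(2)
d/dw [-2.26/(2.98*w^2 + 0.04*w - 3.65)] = (13.4696*w + 0.0904)/(2.98*w^2 + 0.04*w - 3.65)^2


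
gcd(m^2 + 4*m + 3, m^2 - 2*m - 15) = m + 3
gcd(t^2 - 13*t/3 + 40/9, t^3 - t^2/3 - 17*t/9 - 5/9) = t - 5/3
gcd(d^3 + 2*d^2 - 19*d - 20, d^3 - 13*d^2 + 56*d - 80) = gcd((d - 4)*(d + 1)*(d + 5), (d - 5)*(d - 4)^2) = d - 4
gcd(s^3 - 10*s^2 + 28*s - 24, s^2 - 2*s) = s - 2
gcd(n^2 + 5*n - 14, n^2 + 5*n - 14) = n^2 + 5*n - 14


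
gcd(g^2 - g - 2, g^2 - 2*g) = g - 2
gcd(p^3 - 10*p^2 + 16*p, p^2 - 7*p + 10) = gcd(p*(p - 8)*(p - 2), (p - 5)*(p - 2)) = p - 2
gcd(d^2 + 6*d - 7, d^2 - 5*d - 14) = 1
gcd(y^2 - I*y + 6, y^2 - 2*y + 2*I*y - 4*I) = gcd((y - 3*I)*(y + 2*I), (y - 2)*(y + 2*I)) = y + 2*I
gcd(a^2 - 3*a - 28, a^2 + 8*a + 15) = 1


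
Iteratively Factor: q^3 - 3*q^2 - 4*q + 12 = (q - 3)*(q^2 - 4) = (q - 3)*(q + 2)*(q - 2)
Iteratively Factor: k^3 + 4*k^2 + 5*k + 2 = (k + 2)*(k^2 + 2*k + 1) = (k + 1)*(k + 2)*(k + 1)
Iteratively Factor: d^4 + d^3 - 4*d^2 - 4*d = (d + 1)*(d^3 - 4*d) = (d - 2)*(d + 1)*(d^2 + 2*d) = d*(d - 2)*(d + 1)*(d + 2)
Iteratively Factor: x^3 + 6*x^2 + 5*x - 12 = (x + 4)*(x^2 + 2*x - 3) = (x + 3)*(x + 4)*(x - 1)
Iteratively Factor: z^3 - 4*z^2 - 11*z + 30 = (z - 2)*(z^2 - 2*z - 15) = (z - 2)*(z + 3)*(z - 5)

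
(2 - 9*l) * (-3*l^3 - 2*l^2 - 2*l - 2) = 27*l^4 + 12*l^3 + 14*l^2 + 14*l - 4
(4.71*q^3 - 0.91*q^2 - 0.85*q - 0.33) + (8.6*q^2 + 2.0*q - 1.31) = 4.71*q^3 + 7.69*q^2 + 1.15*q - 1.64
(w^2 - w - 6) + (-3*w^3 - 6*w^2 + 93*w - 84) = -3*w^3 - 5*w^2 + 92*w - 90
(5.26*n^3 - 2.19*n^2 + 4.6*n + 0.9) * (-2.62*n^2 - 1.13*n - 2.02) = -13.7812*n^5 - 0.206*n^4 - 20.2025*n^3 - 3.1322*n^2 - 10.309*n - 1.818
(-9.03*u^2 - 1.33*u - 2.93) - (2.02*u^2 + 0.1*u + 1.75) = -11.05*u^2 - 1.43*u - 4.68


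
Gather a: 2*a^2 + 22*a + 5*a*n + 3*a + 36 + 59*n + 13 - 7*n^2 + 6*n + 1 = 2*a^2 + a*(5*n + 25) - 7*n^2 + 65*n + 50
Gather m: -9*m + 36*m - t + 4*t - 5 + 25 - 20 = 27*m + 3*t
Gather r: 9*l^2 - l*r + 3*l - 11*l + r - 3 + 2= 9*l^2 - 8*l + r*(1 - l) - 1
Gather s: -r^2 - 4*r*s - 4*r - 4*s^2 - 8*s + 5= -r^2 - 4*r - 4*s^2 + s*(-4*r - 8) + 5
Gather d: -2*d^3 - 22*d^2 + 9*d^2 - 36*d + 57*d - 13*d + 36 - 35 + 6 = -2*d^3 - 13*d^2 + 8*d + 7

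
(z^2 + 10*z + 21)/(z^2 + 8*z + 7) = (z + 3)/(z + 1)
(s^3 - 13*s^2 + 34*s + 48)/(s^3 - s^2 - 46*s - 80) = (s^2 - 5*s - 6)/(s^2 + 7*s + 10)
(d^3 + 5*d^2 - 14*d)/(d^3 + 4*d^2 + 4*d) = (d^2 + 5*d - 14)/(d^2 + 4*d + 4)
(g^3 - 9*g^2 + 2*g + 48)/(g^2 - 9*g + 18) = (g^2 - 6*g - 16)/(g - 6)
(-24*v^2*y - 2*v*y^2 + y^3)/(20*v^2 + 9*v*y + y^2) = y*(-6*v + y)/(5*v + y)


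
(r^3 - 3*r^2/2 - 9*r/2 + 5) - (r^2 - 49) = r^3 - 5*r^2/2 - 9*r/2 + 54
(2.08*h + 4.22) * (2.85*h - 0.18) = 5.928*h^2 + 11.6526*h - 0.7596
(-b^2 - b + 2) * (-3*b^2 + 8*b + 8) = 3*b^4 - 5*b^3 - 22*b^2 + 8*b + 16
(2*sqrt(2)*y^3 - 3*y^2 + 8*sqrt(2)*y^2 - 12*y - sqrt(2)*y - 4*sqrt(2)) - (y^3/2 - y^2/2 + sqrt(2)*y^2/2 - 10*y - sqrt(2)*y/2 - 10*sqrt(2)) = -y^3/2 + 2*sqrt(2)*y^3 - 5*y^2/2 + 15*sqrt(2)*y^2/2 - 2*y - sqrt(2)*y/2 + 6*sqrt(2)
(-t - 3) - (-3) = -t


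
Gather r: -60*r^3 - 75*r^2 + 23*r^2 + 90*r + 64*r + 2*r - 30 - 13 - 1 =-60*r^3 - 52*r^2 + 156*r - 44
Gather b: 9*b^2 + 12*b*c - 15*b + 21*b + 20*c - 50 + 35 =9*b^2 + b*(12*c + 6) + 20*c - 15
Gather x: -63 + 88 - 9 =16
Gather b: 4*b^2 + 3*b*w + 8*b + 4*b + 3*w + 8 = 4*b^2 + b*(3*w + 12) + 3*w + 8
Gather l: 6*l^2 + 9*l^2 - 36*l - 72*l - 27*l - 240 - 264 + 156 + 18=15*l^2 - 135*l - 330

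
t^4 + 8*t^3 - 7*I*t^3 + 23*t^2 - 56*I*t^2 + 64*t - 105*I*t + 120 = (t + 3)*(t + 5)*(t - 8*I)*(t + I)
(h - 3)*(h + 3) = h^2 - 9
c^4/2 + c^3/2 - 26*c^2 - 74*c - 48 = (c/2 + 1)*(c - 8)*(c + 1)*(c + 6)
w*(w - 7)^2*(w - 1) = w^4 - 15*w^3 + 63*w^2 - 49*w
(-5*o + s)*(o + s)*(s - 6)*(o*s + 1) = -5*o^3*s^2 + 30*o^3*s - 4*o^2*s^3 + 24*o^2*s^2 - 5*o^2*s + 30*o^2 + o*s^4 - 6*o*s^3 - 4*o*s^2 + 24*o*s + s^3 - 6*s^2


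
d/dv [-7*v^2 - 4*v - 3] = -14*v - 4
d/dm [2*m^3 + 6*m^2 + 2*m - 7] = 6*m^2 + 12*m + 2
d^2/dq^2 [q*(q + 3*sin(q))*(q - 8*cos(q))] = -3*q^2*sin(q) + 8*q^2*cos(q) + 32*q*sin(q) + 48*q*sin(2*q) + 12*q*cos(q) + 6*q + 6*sin(q) - 16*cos(q) - 48*cos(2*q)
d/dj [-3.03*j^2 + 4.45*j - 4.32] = 4.45 - 6.06*j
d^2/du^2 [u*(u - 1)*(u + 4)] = 6*u + 6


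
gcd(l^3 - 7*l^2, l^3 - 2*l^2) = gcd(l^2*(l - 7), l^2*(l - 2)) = l^2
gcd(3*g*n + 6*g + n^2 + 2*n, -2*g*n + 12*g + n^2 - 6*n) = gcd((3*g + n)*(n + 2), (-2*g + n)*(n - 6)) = 1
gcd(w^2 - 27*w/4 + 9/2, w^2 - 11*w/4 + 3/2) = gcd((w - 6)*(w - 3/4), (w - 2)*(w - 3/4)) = w - 3/4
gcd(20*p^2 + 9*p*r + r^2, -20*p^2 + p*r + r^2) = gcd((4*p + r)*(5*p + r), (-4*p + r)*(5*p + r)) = 5*p + r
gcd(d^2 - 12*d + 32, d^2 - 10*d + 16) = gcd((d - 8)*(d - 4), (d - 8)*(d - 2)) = d - 8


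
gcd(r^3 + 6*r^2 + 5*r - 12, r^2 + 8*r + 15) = r + 3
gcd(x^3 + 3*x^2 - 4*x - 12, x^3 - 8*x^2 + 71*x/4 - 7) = 1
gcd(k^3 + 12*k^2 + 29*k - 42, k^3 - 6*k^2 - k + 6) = k - 1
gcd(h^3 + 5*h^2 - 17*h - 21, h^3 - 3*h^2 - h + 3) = h^2 - 2*h - 3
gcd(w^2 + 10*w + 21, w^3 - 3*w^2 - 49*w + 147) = w + 7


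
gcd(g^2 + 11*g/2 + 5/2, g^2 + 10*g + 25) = g + 5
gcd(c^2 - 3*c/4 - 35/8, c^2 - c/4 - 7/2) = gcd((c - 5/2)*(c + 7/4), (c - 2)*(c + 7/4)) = c + 7/4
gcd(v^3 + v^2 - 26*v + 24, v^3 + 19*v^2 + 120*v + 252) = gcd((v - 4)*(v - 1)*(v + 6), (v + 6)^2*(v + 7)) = v + 6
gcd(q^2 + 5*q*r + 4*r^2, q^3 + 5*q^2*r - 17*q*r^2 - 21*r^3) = q + r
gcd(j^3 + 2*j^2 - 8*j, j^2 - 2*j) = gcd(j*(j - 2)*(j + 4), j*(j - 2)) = j^2 - 2*j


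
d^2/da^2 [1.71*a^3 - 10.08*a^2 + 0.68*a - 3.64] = 10.26*a - 20.16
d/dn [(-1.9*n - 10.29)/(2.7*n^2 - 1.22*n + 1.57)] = (5.13*n^2 + 55.566*n - 15.5368)/(7.29*n^4 - 6.588*n^3 + 9.9664*n^2 - 3.8308*n + 2.4649)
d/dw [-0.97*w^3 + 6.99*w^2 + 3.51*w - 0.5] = -2.91*w^2 + 13.98*w + 3.51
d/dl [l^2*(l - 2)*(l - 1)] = l*(4*l^2 - 9*l + 4)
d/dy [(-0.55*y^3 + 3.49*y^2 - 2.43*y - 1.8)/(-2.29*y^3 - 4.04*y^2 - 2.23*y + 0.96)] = (10.2141*y^4 - 8.6764*y^3 - 31.5499*y^2 - 7.8432*y - 6.3468)/(5.2441*y^6 + 18.5032*y^5 + 26.535*y^4 + 13.6216*y^3 - 2.7839*y^2 - 4.2816*y + 0.9216)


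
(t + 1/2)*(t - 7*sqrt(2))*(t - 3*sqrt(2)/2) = t^3 - 17*sqrt(2)*t^2/2 + t^2/2 - 17*sqrt(2)*t/4 + 21*t + 21/2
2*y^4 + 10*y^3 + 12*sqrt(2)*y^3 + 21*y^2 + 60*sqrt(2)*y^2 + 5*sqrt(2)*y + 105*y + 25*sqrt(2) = (y + 5)*(y + 5*sqrt(2))*(sqrt(2)*y + 1)^2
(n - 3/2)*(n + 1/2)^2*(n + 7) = n^4 + 13*n^3/2 - 19*n^2/4 - 73*n/8 - 21/8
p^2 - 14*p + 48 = (p - 8)*(p - 6)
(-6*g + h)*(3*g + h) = -18*g^2 - 3*g*h + h^2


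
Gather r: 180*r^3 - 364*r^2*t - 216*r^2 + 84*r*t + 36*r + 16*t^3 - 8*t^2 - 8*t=180*r^3 + r^2*(-364*t - 216) + r*(84*t + 36) + 16*t^3 - 8*t^2 - 8*t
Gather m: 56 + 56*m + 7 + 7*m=63*m + 63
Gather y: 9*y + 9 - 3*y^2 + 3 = -3*y^2 + 9*y + 12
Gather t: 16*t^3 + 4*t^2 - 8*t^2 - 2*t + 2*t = 16*t^3 - 4*t^2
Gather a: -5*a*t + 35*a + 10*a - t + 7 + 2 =a*(45 - 5*t) - t + 9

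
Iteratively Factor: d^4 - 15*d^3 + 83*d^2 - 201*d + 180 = (d - 5)*(d^3 - 10*d^2 + 33*d - 36) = (d - 5)*(d - 3)*(d^2 - 7*d + 12) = (d - 5)*(d - 4)*(d - 3)*(d - 3)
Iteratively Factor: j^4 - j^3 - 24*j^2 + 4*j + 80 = (j - 2)*(j^3 + j^2 - 22*j - 40) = (j - 2)*(j + 2)*(j^2 - j - 20) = (j - 5)*(j - 2)*(j + 2)*(j + 4)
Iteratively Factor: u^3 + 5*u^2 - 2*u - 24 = (u + 3)*(u^2 + 2*u - 8) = (u + 3)*(u + 4)*(u - 2)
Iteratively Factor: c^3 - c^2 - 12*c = (c - 4)*(c^2 + 3*c) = (c - 4)*(c + 3)*(c)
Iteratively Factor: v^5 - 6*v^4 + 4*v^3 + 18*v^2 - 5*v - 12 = (v - 3)*(v^4 - 3*v^3 - 5*v^2 + 3*v + 4) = (v - 4)*(v - 3)*(v^3 + v^2 - v - 1) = (v - 4)*(v - 3)*(v + 1)*(v^2 - 1) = (v - 4)*(v - 3)*(v - 1)*(v + 1)*(v + 1)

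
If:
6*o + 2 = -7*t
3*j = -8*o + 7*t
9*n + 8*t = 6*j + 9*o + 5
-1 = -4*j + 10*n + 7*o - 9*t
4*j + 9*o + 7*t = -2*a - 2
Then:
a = -917/358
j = 296/179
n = 1298/1253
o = -89/179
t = 176/1253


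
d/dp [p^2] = 2*p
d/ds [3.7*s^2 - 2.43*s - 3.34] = 7.4*s - 2.43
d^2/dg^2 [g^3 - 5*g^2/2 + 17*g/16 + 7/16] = 6*g - 5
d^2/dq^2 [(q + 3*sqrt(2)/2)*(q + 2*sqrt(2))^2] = 6*q + 11*sqrt(2)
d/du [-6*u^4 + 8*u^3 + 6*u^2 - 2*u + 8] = -24*u^3 + 24*u^2 + 12*u - 2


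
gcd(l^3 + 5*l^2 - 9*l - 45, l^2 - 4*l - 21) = l + 3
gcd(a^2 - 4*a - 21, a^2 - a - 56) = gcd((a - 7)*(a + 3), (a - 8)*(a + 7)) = 1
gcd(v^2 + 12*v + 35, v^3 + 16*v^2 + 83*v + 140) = v^2 + 12*v + 35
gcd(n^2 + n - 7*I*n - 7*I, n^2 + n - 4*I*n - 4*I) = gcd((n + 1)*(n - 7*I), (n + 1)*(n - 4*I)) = n + 1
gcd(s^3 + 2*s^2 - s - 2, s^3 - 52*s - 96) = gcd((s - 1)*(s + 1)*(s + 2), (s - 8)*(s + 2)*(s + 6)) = s + 2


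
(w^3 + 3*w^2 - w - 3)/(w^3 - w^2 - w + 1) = (w + 3)/(w - 1)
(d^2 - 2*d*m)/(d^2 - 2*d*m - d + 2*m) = d/(d - 1)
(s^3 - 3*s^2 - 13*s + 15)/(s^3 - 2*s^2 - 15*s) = (s - 1)/s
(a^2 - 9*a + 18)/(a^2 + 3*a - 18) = (a - 6)/(a + 6)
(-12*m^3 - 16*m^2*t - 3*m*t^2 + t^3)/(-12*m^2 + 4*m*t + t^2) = (-12*m^3 - 16*m^2*t - 3*m*t^2 + t^3)/(-12*m^2 + 4*m*t + t^2)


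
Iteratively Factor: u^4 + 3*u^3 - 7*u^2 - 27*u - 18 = (u + 2)*(u^3 + u^2 - 9*u - 9) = (u + 1)*(u + 2)*(u^2 - 9) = (u + 1)*(u + 2)*(u + 3)*(u - 3)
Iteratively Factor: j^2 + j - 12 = (j + 4)*(j - 3)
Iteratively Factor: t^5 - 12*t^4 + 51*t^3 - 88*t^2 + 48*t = (t - 4)*(t^4 - 8*t^3 + 19*t^2 - 12*t) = (t - 4)*(t - 1)*(t^3 - 7*t^2 + 12*t) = t*(t - 4)*(t - 1)*(t^2 - 7*t + 12) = t*(t - 4)*(t - 3)*(t - 1)*(t - 4)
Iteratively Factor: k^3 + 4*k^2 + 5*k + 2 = (k + 1)*(k^2 + 3*k + 2) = (k + 1)^2*(k + 2)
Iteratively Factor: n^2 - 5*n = (n)*(n - 5)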